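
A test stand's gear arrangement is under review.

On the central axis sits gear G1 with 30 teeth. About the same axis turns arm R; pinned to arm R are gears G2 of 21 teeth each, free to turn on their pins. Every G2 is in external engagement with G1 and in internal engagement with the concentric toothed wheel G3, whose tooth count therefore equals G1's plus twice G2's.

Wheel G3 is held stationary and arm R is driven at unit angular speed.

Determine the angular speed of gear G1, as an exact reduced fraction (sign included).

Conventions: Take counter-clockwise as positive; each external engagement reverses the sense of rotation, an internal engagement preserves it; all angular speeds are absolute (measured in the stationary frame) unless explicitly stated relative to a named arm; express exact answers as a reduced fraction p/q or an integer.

planetary set (30T centre, 21T on arm, 72T internal) — Willis relation
ring teeth: 30 + 2·21 = 72
30(ω_sun−ω_arm) = −72(ω_ring−ω_arm),  ω_ring = 0, ω_arm = 1
ω_sun = 1 − (72/30)(0−1) = 17/5
exact speed ratio = 17/5

17/5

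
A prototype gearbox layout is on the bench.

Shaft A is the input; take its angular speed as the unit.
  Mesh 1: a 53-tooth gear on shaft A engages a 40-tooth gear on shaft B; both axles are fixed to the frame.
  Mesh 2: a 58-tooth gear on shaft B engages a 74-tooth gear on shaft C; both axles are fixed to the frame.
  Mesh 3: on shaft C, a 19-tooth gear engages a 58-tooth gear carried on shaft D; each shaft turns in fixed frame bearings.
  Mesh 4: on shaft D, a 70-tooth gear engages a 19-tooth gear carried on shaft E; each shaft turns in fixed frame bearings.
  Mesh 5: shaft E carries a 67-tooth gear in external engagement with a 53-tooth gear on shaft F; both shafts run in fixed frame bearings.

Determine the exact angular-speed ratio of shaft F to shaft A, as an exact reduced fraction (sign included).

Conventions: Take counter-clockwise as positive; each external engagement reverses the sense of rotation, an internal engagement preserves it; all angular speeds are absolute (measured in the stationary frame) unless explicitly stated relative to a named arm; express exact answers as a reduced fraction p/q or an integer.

class = fixed-axis compound train [5 meshes; 5 ratios multiply, 5 sense flips]
mesh 1 [53T→40T]: running ratio 53/40, sense −
mesh 2 [58T→74T]: running ratio 1537/1480, sense +
mesh 3 [19T→58T]: running ratio 1007/2960, sense −
mesh 4 [70T→19T]: running ratio 371/296, sense +
mesh 5 [67T→53T]: running ratio 469/296, sense −
ω_out/ω_in = -469/296

-469/296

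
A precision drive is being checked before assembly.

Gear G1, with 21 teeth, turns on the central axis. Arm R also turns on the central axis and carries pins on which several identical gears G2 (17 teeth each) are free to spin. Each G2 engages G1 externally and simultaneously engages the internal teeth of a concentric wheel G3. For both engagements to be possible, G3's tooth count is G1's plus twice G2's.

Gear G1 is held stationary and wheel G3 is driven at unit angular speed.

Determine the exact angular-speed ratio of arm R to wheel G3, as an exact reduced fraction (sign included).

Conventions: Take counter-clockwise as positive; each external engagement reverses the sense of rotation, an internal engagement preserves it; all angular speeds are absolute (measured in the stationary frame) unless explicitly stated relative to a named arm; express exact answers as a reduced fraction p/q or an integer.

planetary set (21T centre, 17T on arm, 55T internal) — Willis relation
ring teeth: 21 + 2·17 = 55
21(ω_sun−ω_arm) = −55(ω_ring−ω_arm),  ω_sun = 0, ω_ring = 1
21(0−ω_arm) = −55(1−ω_arm)  ⇒  76·ω_arm = 55  ⇒  ω_arm = 55/76
ω_out/ω_in = 55/76

55/76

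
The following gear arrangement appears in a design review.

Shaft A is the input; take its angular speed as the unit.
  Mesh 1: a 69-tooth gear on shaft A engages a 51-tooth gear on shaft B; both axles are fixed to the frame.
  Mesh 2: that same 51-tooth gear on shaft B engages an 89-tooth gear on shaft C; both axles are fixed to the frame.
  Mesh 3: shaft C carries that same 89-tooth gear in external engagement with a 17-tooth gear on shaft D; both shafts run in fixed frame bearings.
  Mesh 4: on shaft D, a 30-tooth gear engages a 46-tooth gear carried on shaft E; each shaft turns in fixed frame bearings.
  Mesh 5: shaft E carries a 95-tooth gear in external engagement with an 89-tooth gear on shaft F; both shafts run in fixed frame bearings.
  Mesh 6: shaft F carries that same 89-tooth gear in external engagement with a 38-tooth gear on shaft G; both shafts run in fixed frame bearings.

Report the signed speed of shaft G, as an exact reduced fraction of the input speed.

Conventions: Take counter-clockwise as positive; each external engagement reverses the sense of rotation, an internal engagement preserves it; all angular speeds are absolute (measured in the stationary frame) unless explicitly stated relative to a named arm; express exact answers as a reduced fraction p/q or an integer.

6-mesh fixed-axis compound train (all bearings frame-fixed)
mesh 1 [69T→51T]: |ω|/ω_in = 1×69/51 = 23/17, sense flips to −
mesh 2 [51T→89T]: |ω|/ω_in = (23/17)×51/89 = 69/89, sense flips to +
mesh 3 [89T→17T]: |ω|/ω_in = (69/89)×89/17 = 69/17, sense flips to −
mesh 4 [30T→46T]: |ω|/ω_in = (69/17)×30/46 = 45/17, sense flips to +
mesh 5 [95T→89T]: |ω|/ω_in = (45/17)×95/89 = 4275/1513, sense flips to −
mesh 6 [89T→38T]: |ω|/ω_in = (4275/1513)×89/38 = 225/34, sense flips to +
signed output speed (× input speed) = 225/34

225/34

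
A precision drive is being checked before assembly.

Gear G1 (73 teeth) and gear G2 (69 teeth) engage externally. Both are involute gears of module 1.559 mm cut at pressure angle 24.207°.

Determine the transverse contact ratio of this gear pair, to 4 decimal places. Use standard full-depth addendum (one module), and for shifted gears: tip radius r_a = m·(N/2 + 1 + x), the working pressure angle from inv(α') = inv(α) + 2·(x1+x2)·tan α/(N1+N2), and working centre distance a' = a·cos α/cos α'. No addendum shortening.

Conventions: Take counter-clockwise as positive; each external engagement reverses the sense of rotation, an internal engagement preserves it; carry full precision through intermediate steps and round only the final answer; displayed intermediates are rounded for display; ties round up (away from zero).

recognized (one external pair, fixed centres): single-mesh tooth geometry, m = 1.559, N1 = 73, N2 = 69
base radii: r_b1 = 51.899977, r_b2 = 49.056142
tip radii: r_a1 = 58.462500, r_a2 = 55.344500
no profile shift: α' = α, a' = a
action lengths: √(r_a1²−r_b1²) = 26.912011, √(r_a2²−r_b2²) = 25.622423
base pitch p_b = π·m·cos α = 4.467085
CR = (26.912011 + 25.622423 − 110.689000·sin 24.20700°)/4.467085 = 1.600178
contact ratio ≈ 1.6002

1.6002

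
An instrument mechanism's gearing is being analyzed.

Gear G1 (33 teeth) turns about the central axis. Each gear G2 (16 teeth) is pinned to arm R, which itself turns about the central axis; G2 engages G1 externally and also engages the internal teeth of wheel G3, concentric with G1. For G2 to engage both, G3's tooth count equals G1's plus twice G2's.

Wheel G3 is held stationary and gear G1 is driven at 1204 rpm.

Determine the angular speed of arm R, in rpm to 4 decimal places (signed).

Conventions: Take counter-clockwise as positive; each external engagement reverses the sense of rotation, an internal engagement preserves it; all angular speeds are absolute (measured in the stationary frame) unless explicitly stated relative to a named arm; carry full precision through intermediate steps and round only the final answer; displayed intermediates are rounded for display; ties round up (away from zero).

+405.4286 rpm

class = planetary set [G3 = 33+2·16 = 65; Willis about the carrier]
normalise by the input: solve with ω_sun = 1, then scale by 1204 rpm
ring teeth: 33 + 2·16 = 65
33(ω_sun−ω_arm) = −65(ω_ring−ω_arm),  ω_ring = 0, ω_sun = 1
33(1−ω_arm) = −65(0−ω_arm)  ⇒  98·ω_arm = 33  ⇒  ω_arm = 33/98
scale: ω_arm = 33/98 × 1204 rpm = +405.4286 rpm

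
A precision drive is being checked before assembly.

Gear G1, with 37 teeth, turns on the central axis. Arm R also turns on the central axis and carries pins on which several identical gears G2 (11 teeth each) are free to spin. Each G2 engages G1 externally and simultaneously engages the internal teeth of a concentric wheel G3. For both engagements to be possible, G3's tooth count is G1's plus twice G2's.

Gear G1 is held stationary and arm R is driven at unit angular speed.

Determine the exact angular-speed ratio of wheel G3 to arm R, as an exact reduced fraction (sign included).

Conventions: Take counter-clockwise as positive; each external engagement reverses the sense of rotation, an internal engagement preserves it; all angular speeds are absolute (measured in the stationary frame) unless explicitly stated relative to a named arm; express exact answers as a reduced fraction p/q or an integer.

planetary set (37T centre, 11T on arm, 59T internal) — Willis relation
ring teeth: 37 + 2·11 = 59
37(ω_sun−ω_arm) = −59(ω_ring−ω_arm),  ω_sun = 0, ω_arm = 1
ω_ring = 1 − (37/59)(0−1) = 96/59
ω_out/ω_in = 96/59

96/59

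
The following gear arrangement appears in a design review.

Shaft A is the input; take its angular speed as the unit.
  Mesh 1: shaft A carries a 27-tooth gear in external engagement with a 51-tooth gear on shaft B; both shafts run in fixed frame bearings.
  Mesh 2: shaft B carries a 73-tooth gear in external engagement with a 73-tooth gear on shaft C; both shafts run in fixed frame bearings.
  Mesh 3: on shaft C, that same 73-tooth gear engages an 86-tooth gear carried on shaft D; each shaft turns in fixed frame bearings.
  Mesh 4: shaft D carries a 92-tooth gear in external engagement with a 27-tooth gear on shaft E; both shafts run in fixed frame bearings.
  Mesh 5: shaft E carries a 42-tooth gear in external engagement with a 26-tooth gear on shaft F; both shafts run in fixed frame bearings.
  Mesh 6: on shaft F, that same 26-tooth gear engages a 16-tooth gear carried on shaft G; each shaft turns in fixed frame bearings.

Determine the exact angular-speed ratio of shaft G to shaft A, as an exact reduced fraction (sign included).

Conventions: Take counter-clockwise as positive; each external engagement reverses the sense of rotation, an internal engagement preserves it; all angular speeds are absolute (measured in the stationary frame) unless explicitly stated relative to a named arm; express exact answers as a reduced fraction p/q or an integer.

11753/2924

class = fixed-axis compound train [6 meshes; 6 ratios multiply, 6 sense flips]
mesh 1 [27T→51T]: running ratio 9/17, sense −
mesh 2 [73T→73T]: running ratio 9/17, sense +
mesh 3 [73T→86T]: running ratio 657/1462, sense −
mesh 4 [92T→27T]: running ratio 3358/2193, sense +
mesh 5 [42T→26T]: running ratio 23506/9503, sense −
mesh 6 [26T→16T]: running ratio 11753/2924, sense +
ω_out/ω_in = 11753/2924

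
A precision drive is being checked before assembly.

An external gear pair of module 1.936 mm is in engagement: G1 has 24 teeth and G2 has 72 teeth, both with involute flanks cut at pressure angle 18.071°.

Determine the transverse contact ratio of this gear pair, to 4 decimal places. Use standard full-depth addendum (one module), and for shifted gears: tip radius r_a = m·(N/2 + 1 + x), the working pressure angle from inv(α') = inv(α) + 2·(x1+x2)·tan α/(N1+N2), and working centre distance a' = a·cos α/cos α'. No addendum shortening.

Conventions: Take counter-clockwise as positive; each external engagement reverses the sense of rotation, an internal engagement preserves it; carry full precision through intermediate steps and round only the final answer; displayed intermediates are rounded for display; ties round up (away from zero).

1.8096

class = single-mesh tooth geometry [involute pair 24T × 72T, m = 1.936]
base radii: r_b1 = 22.086032, r_b2 = 66.258095
tip radii: r_a1 = 25.168000, r_a2 = 71.632000
no profile shift: α' = α, a' = a
action lengths: √(r_a1²−r_b1²) = 12.067950, √(r_a2²−r_b2²) = 27.221466
base pitch p_b = π·m·cos α = 5.782110
CR = (12.067950 + 27.221466 − 92.928000·sin 18.07100°)/5.782110 = 1.809649
contact ratio ≈ 1.8096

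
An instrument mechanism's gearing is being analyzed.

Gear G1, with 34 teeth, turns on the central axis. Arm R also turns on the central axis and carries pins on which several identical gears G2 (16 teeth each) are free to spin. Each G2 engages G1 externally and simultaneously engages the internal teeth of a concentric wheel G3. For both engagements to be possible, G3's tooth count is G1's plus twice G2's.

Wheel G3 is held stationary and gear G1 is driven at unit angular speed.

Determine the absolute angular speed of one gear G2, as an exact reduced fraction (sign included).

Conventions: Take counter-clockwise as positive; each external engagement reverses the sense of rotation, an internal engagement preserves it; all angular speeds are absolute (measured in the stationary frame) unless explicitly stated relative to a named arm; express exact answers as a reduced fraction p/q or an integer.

-17/16

class = planetary set [G3 = 34+2·16 = 66; Willis about the carrier]
ring teeth: 34 + 2·16 = 66
34(ω_sun−ω_arm) = −66(ω_ring−ω_arm),  ω_ring = 0, ω_sun = 1
34(1−ω_arm) = −66(0−ω_arm)  ⇒  100·ω_arm = 34  ⇒  ω_arm = 17/50
sun–planet mesh: 34·(1−17/50) = −16·(ω_p−ω_arm)  ⇒  ω_p−ω_arm = -561/400
ω_p = 17/50 − 561/400 = -17/16
exact speed ratio = -17/16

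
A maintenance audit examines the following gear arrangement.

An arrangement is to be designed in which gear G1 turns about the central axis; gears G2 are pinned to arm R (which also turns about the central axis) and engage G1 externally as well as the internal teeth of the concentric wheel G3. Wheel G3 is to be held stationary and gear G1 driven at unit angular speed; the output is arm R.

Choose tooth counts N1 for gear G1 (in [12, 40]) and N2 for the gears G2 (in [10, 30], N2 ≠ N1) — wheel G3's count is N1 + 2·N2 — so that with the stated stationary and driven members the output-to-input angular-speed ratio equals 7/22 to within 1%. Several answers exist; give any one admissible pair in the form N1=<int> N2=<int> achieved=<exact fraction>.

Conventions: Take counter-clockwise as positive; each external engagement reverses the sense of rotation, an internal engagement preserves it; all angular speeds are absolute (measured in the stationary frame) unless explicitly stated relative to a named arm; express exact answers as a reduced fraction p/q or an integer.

topology: planetary set — design target 7/22, arm = carrier (Willis)
Willis with ω_ring = 0: ω_arm/ω_sun = N1/(N1+N3); set equal to 7/22  ⇒  N3/N1 = 1/(7/22) − 1 = 15/7
N3 = N1 + 2·N2  ⇒  N2/N1 = (N3/N1 − 1)/2 = (15/7 − 1)/2 = 4/7
smallest multiple with N1 ≥ 12 and N2 ≥ 10: k = 3  ⇒  N1 = 3·7 = 21, N2 = 3·4 = 12 (N1 ≤ 40, N2 ≤ 30, N2 ≠ N1 ✓), N3 = 21 + 2·12 = 45
check: N1/(N1+N3) with N1 = 21, N3 = 45 gives 7/22; |achieved − target| = 0 ≤ 7/2200 ✓

N1=21 N2=12 achieved=7/22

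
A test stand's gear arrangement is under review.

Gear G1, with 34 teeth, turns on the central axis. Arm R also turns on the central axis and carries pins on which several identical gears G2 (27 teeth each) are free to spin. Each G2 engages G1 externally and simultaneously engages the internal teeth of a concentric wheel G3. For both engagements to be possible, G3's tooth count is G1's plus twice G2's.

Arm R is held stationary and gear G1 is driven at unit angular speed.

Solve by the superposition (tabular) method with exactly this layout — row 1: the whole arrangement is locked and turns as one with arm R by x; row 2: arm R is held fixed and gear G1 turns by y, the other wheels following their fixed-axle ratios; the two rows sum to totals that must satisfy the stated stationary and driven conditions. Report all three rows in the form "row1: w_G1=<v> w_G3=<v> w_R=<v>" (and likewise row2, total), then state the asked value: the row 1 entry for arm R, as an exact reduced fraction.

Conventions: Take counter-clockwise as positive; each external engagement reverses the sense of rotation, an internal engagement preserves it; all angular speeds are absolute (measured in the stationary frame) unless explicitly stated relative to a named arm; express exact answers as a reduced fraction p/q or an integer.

row1: w_G1=0 w_G3=0 w_R=0
row2: w_G1=1 w_G3=-17/44 w_R=0
total: w_G1=1 w_G3=-17/44 w_R=0
asked value: 0

topology: planetary set — G1 34T / G2 27T / G3 88T, arm = carrier (Willis)
row 1 — lock + rotate with arm: ω_sun = ω_ring = ω_arm = x
row 2: sun turns y, ring = −(34/88)·y, arm 0
boundary: total ω_arm = x = 0 and total ω_sun = x + y = 1  ⇒  y = 1, x = 0
row 2 ring = −(34/88)·1 = -17/44
totals (row 1 + row 2): sun 0 + 1 = 1, ring 0 + (-17/44) = -17/44, arm 0 + 0 = 0
asked cell (row1, arm) = 0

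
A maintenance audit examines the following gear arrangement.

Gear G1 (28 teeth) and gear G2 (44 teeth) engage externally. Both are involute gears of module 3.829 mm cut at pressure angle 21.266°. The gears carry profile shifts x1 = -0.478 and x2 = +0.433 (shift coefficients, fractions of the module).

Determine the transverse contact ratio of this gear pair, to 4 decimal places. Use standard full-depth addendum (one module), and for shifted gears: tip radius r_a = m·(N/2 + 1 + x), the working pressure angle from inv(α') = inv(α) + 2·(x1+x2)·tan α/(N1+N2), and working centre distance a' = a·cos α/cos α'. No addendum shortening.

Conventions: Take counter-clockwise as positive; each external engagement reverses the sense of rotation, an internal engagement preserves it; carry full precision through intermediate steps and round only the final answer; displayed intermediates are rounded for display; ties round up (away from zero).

1.6373

topology: single-mesh involute geometry — m = 3.829, 28T/44T pair
base radii: r_b1 = 49.955786, r_b2 = 78.501950
tip radii: r_a1 = 55.604738, r_a2 = 89.724957
inv(α') = inv(21.266°) + 2·(-0.478+0.433)·tan α/(28+44) = 0.01755203  ⇒  α' = 21.08021°
a' = a·cos α / cos α' = 137.8440·cos 21.266°/cos 21.08021° = 137.670975
action lengths: √(r_a1²−r_b1²) = 24.419384, √(r_a2²−r_b2²) = 43.451257
base pitch p_b = π·m·cos α = 11.210052
CR = (24.419384 + 43.451257 − 137.670975·sin 21.08021°)/11.210052 = 1.637272
contact ratio ≈ 1.6373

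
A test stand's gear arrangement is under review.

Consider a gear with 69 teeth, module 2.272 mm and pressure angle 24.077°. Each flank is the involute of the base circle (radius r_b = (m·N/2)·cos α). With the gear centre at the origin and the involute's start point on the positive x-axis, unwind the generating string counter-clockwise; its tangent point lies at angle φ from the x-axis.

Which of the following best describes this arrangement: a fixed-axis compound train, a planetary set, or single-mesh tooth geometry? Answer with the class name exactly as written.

single-mesh tooth geometry

single-mesh involute tooth geometry (69T wheel at module 2.272)
classification: single-mesh tooth geometry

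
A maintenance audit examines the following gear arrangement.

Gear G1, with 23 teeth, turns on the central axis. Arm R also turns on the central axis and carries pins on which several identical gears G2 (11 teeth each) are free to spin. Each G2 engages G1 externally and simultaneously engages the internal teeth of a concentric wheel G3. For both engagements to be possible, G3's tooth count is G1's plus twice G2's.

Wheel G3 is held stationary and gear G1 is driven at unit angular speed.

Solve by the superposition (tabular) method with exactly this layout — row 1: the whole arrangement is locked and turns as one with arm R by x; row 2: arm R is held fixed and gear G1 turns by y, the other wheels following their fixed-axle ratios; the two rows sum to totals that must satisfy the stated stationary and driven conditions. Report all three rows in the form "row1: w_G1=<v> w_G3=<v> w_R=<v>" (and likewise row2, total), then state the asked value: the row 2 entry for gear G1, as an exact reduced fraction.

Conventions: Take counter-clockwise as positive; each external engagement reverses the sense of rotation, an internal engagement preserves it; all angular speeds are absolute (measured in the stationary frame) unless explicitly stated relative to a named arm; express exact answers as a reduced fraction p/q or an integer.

row1: w_G1=23/68 w_G3=23/68 w_R=23/68
row2: w_G1=45/68 w_G3=-23/68 w_R=0
total: w_G1=1 w_G3=0 w_R=23/68
asked value: 45/68

planetary set (23T centre, 11T on arm, 45T internal) — Willis relation
superposition row 1 [locked train]: every member turns x
superposition row 2 [arm held]: sun y, ring −(23/45)·y, arm 0
boundary: total ω_ring = x − (23/45)·y = 0 and total ω_sun = x + y = 1  ⇒  y = 45/68, x = 23/68
row 2 ring = −(23/45)·45/68 = -23/68
totals (row 1 + row 2): sun 23/68 + 45/68 = 1, ring 23/68 + (-23/68) = 0, arm 23/68 + 0 = 23/68
asked cell (row2, sun) = 45/68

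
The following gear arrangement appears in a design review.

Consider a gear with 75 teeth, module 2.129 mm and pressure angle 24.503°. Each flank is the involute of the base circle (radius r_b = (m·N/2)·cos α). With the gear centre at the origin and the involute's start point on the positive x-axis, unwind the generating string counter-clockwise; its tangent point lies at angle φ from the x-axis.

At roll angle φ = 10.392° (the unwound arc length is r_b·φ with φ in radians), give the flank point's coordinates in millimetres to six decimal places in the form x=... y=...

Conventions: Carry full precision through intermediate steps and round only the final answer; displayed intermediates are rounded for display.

topology: single-mesh involute geometry — m = 2.129, N = 75
pitch radius r_p = m·N/2 = 2.129·75/2 = 79.837500
base radius r_b = r_p·cos α = 79.837500·cos 24.503° = 72.647299
roll angle φ = 10.392° = 0.18137462 rad
x = r_b·(cos φ + φ·sin φ) = 73.832420
y = r_b·(sin φ − φ·cos φ) = 0.144012

x=73.832420 y=0.144012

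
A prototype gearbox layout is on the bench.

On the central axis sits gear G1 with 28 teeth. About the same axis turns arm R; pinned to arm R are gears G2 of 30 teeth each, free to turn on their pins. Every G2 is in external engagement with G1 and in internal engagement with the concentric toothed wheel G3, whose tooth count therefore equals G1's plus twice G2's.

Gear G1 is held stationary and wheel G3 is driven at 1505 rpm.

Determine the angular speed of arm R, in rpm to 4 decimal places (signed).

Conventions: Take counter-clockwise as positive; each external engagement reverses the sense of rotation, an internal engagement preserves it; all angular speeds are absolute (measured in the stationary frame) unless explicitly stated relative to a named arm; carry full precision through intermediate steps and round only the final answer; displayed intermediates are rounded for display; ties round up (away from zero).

+1141.7241 rpm

class = planetary set [G3 = 28+2·30 = 88; Willis about the carrier]
normalise by the input: solve with ω_ring = 1, then scale by 1505 rpm
ring teeth: 28 + 2·30 = 88
28(ω_sun−ω_arm) = −88(ω_ring−ω_arm),  ω_sun = 0, ω_ring = 1
28(0−ω_arm) = −88(1−ω_arm)  ⇒  116·ω_arm = 88  ⇒  ω_arm = 22/29
scale: ω_arm = 22/29 × 1505 rpm = +1141.7241 rpm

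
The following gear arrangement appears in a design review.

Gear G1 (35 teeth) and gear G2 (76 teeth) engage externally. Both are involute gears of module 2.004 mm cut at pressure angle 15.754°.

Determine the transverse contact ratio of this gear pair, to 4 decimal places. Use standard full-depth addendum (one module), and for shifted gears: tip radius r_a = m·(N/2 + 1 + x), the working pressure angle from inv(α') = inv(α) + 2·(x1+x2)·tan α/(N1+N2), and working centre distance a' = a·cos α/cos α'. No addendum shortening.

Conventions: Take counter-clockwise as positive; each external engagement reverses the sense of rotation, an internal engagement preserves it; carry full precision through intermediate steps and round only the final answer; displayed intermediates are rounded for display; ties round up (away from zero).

topology: single-mesh involute geometry — m = 2.004, 35T/76T pair
base radii: r_b1 = 33.752640, r_b2 = 73.291448
tip radii: r_a1 = 37.074000, r_a2 = 78.156000
no profile shift: α' = α, a' = a
action lengths: √(r_a1²−r_b1²) = 15.337560, √(r_a2²−r_b2²) = 27.142660
base pitch p_b = π·m·cos α = 6.059260
CR = (15.337560 + 27.142660 − 111.222000·sin 15.75400°)/6.059260 = 2.027079
contact ratio ≈ 2.0271

2.0271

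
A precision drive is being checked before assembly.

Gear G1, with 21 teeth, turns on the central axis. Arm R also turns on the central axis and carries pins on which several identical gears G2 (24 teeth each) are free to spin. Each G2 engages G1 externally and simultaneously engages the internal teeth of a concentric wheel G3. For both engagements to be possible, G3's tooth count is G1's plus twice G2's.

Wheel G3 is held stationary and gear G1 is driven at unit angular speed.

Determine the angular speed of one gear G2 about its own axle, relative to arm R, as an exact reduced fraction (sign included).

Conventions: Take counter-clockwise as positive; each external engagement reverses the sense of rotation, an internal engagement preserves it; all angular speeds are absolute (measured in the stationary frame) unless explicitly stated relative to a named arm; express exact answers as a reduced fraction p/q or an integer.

-161/240

planetary set (21T centre, 24T on arm, 69T internal) — Willis relation
ring teeth: 21 + 2·24 = 69
21(ω_sun−ω_arm) = −69(ω_ring−ω_arm),  ω_ring = 0, ω_sun = 1
21(1−ω_arm) = −69(0−ω_arm)  ⇒  90·ω_arm = 21  ⇒  ω_arm = 7/30
sun–planet mesh: 21·(1−7/30) = −24·(ω_p−ω_arm)  ⇒  ω_p−ω_arm = -161/240
exact speed ratio = -161/240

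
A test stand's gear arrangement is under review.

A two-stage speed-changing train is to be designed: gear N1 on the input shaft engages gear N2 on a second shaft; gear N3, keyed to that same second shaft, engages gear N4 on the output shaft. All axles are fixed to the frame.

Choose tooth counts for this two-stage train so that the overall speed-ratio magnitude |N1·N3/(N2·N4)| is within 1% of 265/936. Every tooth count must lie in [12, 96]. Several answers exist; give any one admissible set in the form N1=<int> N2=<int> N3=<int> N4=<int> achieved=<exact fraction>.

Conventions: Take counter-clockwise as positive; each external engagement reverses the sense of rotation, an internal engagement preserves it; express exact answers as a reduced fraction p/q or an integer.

2-stage fixed-axis compound train for ratio 265/936
target = 265/936 in lowest terms: an exact hit needs N1·N3 = k·265 and N2·N4 = k·936 for one integer k, every count in [12, 96]; additionally prefer no 1:1 stage (N1 ≠ N2, N3 ≠ N4)
k = 1…2: no 1:1-free in-range split of k·265 and k·936 into factor pairs; take k = 3
k = 3: N1·N3 = 795 = 15·53, N2·N4 = 2808 = 36·78
achieved = 15·53/(36·78) = 265/936; |achieved − target| = 0 ≤ 53/18720 ✓

N1=15 N2=36 N3=53 N4=78 achieved=265/936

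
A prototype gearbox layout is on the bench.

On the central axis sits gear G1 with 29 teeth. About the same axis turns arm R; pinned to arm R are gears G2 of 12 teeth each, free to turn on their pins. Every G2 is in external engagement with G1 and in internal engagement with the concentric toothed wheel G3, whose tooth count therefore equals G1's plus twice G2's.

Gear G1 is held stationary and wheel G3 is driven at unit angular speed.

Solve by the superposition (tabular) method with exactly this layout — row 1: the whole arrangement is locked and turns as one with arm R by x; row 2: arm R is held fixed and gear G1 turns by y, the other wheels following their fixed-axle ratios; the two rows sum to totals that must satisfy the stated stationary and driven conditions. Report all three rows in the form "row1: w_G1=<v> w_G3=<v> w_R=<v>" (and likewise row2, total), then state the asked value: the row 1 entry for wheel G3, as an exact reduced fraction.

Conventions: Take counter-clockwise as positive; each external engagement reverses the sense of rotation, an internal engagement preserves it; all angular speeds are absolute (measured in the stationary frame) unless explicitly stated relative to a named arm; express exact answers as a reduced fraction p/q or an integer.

class = planetary set [G3 = 29+2·12 = 53; Willis about the carrier]
superposition row 1 [locked train]: every member turns x
row 2 — arm fixed, fixed-axis ratios: sun y, ring −(29/53)·y, arm 0
boundary: total ω_sun = x + y = 0 and total ω_ring = x − (29/53)·y = 1  ⇒  y = -53/82, x = 53/82
row 2 ring = −(29/53)·(-53/82) = 29/82
totals (row 1 + row 2): sun 53/82 + (-53/82) = 0, ring 53/82 + 29/82 = 1, arm 53/82 + 0 = 53/82
asked cell (row1, ring) = 53/82

row1: w_G1=53/82 w_G3=53/82 w_R=53/82
row2: w_G1=-53/82 w_G3=29/82 w_R=0
total: w_G1=0 w_G3=1 w_R=53/82
asked value: 53/82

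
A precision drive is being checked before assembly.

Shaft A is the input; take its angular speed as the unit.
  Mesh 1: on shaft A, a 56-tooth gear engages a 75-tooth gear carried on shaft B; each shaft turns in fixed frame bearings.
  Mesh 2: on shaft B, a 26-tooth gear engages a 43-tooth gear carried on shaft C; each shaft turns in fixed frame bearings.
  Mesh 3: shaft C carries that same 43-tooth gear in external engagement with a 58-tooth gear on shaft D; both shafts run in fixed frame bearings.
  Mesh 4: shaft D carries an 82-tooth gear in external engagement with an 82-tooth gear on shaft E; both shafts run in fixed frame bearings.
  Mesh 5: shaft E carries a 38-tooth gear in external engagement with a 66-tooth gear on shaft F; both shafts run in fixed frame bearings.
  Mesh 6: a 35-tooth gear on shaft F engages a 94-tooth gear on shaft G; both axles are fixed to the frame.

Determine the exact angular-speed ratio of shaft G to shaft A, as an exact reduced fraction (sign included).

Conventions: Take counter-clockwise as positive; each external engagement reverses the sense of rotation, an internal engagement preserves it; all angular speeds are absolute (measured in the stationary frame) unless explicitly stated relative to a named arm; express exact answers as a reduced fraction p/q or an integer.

48412/674685

class = fixed-axis compound train [6 meshes; 6 ratios multiply, 6 sense flips]
mesh 1 [56T→75T]: running ratio 56/75, sense −
mesh 2 [26T→43T]: running ratio 1456/3225, sense +
mesh 3 [43T→58T]: running ratio 728/2175, sense −
mesh 4 [82T→82T]: running ratio 728/2175, sense +
mesh 5 [38T→66T]: running ratio 13832/71775, sense −
mesh 6 [35T→94T]: running ratio 48412/674685, sense +
ω_out/ω_in = 48412/674685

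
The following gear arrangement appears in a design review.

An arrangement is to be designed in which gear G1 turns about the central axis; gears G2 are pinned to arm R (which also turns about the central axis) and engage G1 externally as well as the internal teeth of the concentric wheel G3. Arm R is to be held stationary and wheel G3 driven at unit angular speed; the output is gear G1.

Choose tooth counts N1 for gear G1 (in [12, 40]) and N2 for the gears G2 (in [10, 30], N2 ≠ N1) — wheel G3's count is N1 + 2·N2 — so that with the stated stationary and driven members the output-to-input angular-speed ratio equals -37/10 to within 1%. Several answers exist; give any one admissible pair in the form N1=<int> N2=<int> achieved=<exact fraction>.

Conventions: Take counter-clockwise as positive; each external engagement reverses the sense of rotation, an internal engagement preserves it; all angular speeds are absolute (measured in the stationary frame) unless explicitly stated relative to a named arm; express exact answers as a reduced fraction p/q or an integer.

N1=20 N2=27 achieved=-37/10

topology: planetary set — design target -37/10, arm = carrier (Willis)
Willis with ω_arm = 0: ω_sun/ω_ring = −N3/N1; set equal to -37/10  ⇒  N3/N1 = −(-37/10) = 37/10
N3 = N1 + 2·N2  ⇒  N2/N1 = (N3/N1 − 1)/2 = (37/10 − 1)/2 = 27/20
smallest multiple with N1 ≥ 12 and N2 ≥ 10: k = 1  ⇒  N1 = 1·20 = 20, N2 = 1·27 = 27 (N1 ≤ 40, N2 ≤ 30, N2 ≠ N1 ✓), N3 = 20 + 2·27 = 74
check: −N3/N1 with N1 = 20, N3 = 74 gives -37/10; |achieved − target| = 0 ≤ 37/1000 ✓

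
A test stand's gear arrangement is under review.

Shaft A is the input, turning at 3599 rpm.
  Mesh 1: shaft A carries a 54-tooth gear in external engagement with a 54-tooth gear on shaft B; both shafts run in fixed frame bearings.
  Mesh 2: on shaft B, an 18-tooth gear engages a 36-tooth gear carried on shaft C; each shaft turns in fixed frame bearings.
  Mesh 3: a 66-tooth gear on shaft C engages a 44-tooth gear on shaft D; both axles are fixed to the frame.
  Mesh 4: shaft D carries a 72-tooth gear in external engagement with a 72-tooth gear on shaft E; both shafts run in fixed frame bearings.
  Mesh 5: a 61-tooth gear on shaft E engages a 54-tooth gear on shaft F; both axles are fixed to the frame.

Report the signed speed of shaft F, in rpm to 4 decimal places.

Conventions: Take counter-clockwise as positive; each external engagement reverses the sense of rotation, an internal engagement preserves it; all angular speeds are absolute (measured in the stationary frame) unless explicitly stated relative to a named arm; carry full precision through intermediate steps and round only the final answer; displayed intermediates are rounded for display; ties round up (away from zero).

-3049.1528 rpm

class = fixed-axis compound train [5 meshes; 5 ratios multiply, 5 sense flips]
mesh 1 [54T→54T]: ω = 3599.0000×54/54 = 3599.0000 rpm, sense flips to −
mesh 2 [18T→36T]: ω = 3599.0000×18/36 = 1799.5000 rpm, sense flips to +
mesh 3 [66T→44T]: ω = 1799.5000×66/44 = 2699.2500 rpm, sense flips to −
mesh 4 [72T→72T]: ω = 2699.2500×72/72 = 2699.2500 rpm, sense flips to +
mesh 5 [61T→54T]: ω = 2699.2500×61/54 = 3049.1528 rpm, sense flips to −
signed output speed = -3049.1528 rpm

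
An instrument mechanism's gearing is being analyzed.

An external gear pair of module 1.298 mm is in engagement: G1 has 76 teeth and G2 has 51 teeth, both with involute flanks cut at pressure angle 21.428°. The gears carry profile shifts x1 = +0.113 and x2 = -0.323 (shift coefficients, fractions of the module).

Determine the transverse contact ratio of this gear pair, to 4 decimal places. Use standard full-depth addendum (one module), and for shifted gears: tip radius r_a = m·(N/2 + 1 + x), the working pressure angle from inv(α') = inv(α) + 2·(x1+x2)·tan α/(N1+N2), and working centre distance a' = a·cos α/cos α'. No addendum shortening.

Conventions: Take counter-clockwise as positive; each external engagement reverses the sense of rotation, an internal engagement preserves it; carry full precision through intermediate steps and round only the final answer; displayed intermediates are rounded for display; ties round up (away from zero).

1.7487

topology: single-mesh involute geometry — m = 1.298, 76T/51T pair
base radii: r_b1 = 45.914596, r_b2 = 30.811111
tip radii: r_a1 = 50.768674, r_a2 = 33.977746
inv(α') = inv(21.428°) + 2·(+0.113-0.323)·tan α/(76+51) = 0.01717252  ⇒  α' = 20.93274°
a' = a·cos α / cos α' = 82.4230·cos 21.428°/cos 20.93274° = 82.147396
action lengths: √(r_a1²−r_b1²) = 21.663520, √(r_a2²−r_b2²) = 14.323501
base pitch p_b = π·m·cos α = 3.795920
CR = (21.663520 + 14.323501 − 82.147396·sin 20.93274°)/3.795920 = 1.748740
contact ratio ≈ 1.7487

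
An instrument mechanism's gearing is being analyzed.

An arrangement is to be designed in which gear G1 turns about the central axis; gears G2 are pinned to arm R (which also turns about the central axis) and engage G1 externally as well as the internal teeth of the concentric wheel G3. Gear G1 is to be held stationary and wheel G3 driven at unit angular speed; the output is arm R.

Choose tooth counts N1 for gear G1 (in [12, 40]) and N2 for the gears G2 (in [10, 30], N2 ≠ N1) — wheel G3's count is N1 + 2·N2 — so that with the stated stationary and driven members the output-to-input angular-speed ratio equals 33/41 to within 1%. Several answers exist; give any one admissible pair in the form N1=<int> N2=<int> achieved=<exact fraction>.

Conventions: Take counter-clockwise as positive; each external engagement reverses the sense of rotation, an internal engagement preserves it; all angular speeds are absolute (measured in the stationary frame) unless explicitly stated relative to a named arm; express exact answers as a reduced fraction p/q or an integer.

N1=16 N2=25 achieved=33/41

planetary set to be sized for 33/41 (Willis relation)
Willis with ω_sun = 0: ω_arm/ω_ring = N3/(N1+N3); set equal to 33/41  ⇒  N3/N1 = (33/41)/(1 − 33/41) = 33/8
N3 = N1 + 2·N2  ⇒  N2/N1 = (N3/N1 − 1)/2 = (33/8 − 1)/2 = 25/16
smallest multiple with N1 ≥ 12 and N2 ≥ 10: k = 1  ⇒  N1 = 1·16 = 16, N2 = 1·25 = 25 (N1 ≤ 40, N2 ≤ 30, N2 ≠ N1 ✓), N3 = 16 + 2·25 = 66
check: N3/(N1+N3) with N1 = 16, N3 = 66 gives 33/41; |achieved − target| = 0 ≤ 33/4100 ✓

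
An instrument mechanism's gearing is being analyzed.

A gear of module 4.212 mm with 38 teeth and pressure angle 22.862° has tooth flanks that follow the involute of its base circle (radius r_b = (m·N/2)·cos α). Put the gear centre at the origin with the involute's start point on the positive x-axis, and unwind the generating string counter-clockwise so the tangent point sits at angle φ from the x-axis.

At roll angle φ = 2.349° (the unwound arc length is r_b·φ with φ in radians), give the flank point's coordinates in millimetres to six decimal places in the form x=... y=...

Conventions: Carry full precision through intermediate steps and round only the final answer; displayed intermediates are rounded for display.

x=73.803210 y=0.001694

topology: single-mesh involute geometry — m = 4.212, N = 38
pitch radius r_p = m·N/2 = 4.212·38/2 = 80.028000
base radius r_b = r_p·cos α = 80.028000·cos 22.862° = 73.741263
roll angle φ = 2.349° = 0.04099778 rad
x = r_b·(cos φ + φ·sin φ) = 73.803210
y = r_b·(sin φ − φ·cos φ) = 0.001694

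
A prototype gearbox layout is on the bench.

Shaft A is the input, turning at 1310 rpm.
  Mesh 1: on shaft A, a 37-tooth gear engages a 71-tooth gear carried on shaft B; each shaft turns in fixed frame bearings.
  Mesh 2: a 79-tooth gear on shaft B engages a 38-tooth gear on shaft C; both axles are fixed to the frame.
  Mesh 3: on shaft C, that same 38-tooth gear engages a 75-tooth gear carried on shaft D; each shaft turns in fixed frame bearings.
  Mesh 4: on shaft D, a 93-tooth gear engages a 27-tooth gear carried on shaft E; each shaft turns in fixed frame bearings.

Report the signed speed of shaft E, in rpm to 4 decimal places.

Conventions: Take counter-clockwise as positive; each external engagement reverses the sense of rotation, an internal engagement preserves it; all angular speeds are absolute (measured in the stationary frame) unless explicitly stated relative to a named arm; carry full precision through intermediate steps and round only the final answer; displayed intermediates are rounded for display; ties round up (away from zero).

+2476.8499 rpm

class = fixed-axis compound train [4 meshes; 4 ratios multiply, 4 sense flips]
mesh 1 [37T→71T]: ω = 1310.0000×37/71 = 682.6761 rpm, sense flips to −
mesh 2 [79T→38T]: ω = 682.6761×79/38 = 1419.2476 rpm, sense flips to +
mesh 3 [38T→75T]: ω = 1419.2476×38/75 = 719.0854 rpm, sense flips to −
mesh 4 [93T→27T]: ω = 719.0854×93/27 = 2476.8499 rpm, sense flips to +
signed output speed = +2476.8499 rpm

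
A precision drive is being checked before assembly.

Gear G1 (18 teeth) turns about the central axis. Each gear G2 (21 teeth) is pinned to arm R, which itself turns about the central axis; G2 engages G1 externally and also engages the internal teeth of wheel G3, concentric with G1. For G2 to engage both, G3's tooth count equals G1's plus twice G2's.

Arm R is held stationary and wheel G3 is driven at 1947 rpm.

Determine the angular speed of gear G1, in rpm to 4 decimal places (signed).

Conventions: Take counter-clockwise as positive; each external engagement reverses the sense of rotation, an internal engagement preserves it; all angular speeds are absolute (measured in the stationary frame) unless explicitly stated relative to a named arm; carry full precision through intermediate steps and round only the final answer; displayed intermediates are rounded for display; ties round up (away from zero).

-6490.0000 rpm

planetary set (18T centre, 21T on arm, 60T internal) — Willis relation
normalise by the input: solve with ω_ring = 1, then scale by 1947 rpm
ring teeth: 18 + 2·21 = 60
18(ω_sun−ω_arm) = −60(ω_ring−ω_arm),  ω_arm = 0, ω_ring = 1
ω_sun = 0 − (60/18)(1−0) = -10/3
scale: ω_sun = -10/3 × 1947 rpm = -6490.0000 rpm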